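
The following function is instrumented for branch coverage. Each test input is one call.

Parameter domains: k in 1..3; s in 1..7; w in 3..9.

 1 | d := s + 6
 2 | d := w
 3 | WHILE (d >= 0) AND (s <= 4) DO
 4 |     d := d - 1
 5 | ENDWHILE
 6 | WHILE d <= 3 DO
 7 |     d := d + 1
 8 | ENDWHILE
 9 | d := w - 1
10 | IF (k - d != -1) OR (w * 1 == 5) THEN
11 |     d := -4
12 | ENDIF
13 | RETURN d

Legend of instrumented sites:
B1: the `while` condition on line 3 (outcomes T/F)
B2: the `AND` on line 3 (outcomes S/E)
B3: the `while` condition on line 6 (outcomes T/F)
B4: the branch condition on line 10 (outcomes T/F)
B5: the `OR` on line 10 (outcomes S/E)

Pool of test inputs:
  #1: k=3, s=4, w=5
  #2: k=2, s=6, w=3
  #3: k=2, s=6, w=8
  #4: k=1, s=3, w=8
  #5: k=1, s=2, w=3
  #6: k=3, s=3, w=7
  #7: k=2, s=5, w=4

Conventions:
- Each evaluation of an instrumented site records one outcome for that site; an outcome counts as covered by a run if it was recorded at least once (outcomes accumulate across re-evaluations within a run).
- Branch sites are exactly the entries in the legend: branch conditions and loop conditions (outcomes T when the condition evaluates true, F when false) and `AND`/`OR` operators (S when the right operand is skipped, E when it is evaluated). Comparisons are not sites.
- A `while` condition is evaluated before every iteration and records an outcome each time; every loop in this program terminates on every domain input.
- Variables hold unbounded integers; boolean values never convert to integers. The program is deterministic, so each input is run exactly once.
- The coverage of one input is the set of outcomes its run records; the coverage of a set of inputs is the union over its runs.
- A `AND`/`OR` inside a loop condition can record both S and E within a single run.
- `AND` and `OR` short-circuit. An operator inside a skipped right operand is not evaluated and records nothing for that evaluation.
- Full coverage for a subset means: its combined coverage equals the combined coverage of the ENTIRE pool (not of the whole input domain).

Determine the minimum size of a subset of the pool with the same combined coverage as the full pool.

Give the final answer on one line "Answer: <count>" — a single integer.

test 1 (k=3, s=4, w=5) fires B2->E, B1->T, B2->E, B1->T, B2->E, B1->T, B2->E, B1->T, B2->E, B1->T, B2->E, B1->T, B2->S, B1->F, ...; hits B1=T, B1=F, B2=S, B2=E, B3=T, B3=F, B4=T, B5=E
test 2 (k=2, s=6, w=3) fires B2->E, B1->F, B3->T, B3->F, B5->S, B4->T; hits B1=F, B2=E, B3=T, B3=F, B4=T, B5=S
test 3 (k=2, s=6, w=8) fires B2->E, B1->F, B3->F, B5->S, B4->T; hits B1=F, B2=E, B3=F, B4=T, B5=S
test 4 (k=1, s=3, w=8) fires B2->E, B1->T, B2->E, B1->T, B2->E, B1->T, B2->E, B1->T, B2->E, B1->T, B2->E, B1->T, B2->E, B1->T, ...; hits B1=T, B1=F, B2=S, B2=E, B3=T, B3=F, B4=T, B5=S
test 5 (k=1, s=2, w=3) fires B2->E, B1->T, B2->E, B1->T, B2->E, B1->T, B2->E, B1->T, B2->S, B1->F, B3->T, B3->T, B3->T, B3->T, ...; hits B1=T, B1=F, B2=S, B2=E, B3=T, B3=F, B4=F, B5=E
test 6 (k=3, s=3, w=7) fires B2->E, B1->T, B2->E, B1->T, B2->E, B1->T, B2->E, B1->T, B2->E, B1->T, B2->E, B1->T, B2->E, B1->T, ...; hits B1=T, B1=F, B2=S, B2=E, B3=T, B3=F, B4=T, B5=S
test 7 (k=2, s=5, w=4) fires B2->E, B1->F, B3->F, B5->E, B4->F; hits B1=F, B2=E, B3=F, B4=F, B5=E
pool-wide coverage (10 outcomes): B1=T, B1=F, B2=S, B2=E, B3=T, B3=F, B4=T, B4=F, B5=S, B5=E
every size-1 subset falls short of the 10 outcomes (best: 8/10)
inputs {2, 5} (size 2) cover everything; no size-2 subset with a lexicographically smaller index list covers all 10

Answer: 2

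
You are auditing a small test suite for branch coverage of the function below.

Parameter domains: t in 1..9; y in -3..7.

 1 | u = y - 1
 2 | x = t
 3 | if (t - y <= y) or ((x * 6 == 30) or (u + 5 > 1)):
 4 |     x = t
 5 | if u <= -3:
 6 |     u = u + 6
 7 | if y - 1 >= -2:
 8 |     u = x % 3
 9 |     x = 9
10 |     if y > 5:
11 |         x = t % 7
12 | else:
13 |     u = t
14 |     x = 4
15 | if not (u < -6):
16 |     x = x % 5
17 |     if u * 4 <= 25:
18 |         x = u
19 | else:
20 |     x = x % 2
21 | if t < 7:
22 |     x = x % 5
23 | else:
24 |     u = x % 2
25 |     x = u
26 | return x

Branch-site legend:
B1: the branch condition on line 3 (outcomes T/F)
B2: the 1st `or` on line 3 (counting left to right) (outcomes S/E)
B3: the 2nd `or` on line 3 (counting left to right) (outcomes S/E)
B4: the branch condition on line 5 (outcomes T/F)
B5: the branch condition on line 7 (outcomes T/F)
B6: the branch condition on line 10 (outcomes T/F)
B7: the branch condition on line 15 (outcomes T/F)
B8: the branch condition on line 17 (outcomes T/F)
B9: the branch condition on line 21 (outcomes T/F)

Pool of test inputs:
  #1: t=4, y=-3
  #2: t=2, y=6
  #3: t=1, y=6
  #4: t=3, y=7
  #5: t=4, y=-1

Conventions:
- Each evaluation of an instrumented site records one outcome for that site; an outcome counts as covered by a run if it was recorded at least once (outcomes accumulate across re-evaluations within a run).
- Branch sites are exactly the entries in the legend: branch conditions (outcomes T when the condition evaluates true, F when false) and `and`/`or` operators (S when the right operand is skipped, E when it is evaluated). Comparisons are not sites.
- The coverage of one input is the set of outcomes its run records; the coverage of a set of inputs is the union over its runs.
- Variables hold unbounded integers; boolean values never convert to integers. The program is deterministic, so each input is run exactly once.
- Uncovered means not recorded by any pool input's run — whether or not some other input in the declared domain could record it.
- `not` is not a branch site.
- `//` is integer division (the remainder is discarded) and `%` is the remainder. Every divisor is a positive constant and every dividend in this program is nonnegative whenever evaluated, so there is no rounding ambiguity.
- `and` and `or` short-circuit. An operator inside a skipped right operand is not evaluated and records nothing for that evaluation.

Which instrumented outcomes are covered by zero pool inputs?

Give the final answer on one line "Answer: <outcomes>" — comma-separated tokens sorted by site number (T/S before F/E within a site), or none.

#1 (t=4, y=-3) -> B2->E, B3->E, B1->F, B4->T, B5->F, B7->T, B8->T, B9->T; covered: B1=F, B2=E, B3=E, B4=T, B5=F, B7=T, B8=T, B9=T
#2 (t=2, y=6) -> B2->S, B1->T, B4->F, B5->T, B6->T, B7->T, B8->T, B9->T; covered: B1=T, B2=S, B4=F, B5=T, B6=T, B7=T, B8=T, B9=T
#3 (t=1, y=6) -> B2->S, B1->T, B4->F, B5->T, B6->T, B7->T, B8->T, B9->T; covered: B1=T, B2=S, B4=F, B5=T, B6=T, B7=T, B8=T, B9=T
#4 (t=3, y=7) -> B2->S, B1->T, B4->F, B5->T, B6->T, B7->T, B8->T, B9->T; covered: B1=T, B2=S, B4=F, B5=T, B6=T, B7=T, B8=T, B9=T
#5 (t=4, y=-1) -> B2->E, B3->E, B1->T, B4->F, B5->T, B6->F, B7->T, B8->T, B9->T; covered: B1=T, B2=E, B3=E, B4=F, B5=T, B6=F, B7=T, B8=T, B9=T
union over the pool: B1=T, B1=F, B2=S, B2=E, B3=E, B4=T, B4=F, B5=T, B5=F, B6=T, B6=F, B7=T, B8=T, B9=T
uncovered (4 of 18): B3=S, B7=F, B8=F, B9=F

Answer: B3=S, B7=F, B8=F, B9=F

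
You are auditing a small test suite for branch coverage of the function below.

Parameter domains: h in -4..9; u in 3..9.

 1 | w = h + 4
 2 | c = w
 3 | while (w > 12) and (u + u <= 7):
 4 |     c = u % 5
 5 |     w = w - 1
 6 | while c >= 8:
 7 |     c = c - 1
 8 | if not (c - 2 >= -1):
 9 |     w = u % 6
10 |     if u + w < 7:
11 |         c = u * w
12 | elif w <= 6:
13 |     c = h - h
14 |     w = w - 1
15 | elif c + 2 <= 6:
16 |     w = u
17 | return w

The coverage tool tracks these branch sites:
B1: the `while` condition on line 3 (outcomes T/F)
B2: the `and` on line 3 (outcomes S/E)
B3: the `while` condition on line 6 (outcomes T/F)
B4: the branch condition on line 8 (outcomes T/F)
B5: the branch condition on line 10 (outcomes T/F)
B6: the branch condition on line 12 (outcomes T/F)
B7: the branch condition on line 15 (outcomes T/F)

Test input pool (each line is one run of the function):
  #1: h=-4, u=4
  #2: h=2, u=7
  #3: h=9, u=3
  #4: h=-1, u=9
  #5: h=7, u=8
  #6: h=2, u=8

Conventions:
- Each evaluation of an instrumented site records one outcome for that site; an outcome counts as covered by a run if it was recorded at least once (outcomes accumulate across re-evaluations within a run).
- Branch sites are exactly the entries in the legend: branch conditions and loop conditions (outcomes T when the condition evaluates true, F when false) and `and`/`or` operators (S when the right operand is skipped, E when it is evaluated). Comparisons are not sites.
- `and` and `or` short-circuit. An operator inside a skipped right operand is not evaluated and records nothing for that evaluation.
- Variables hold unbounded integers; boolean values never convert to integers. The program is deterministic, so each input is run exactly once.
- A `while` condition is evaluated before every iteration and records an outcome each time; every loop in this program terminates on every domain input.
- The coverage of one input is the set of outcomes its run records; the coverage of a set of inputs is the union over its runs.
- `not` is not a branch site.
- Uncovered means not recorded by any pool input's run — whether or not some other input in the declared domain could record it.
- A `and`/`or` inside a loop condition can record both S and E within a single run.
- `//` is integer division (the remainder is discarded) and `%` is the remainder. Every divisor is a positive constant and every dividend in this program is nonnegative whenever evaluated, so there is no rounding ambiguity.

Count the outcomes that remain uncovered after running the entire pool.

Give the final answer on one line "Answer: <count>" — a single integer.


input #1, h=-4, u=4: outcomes B1=F, B2=S, B3=F, B4=T, B5=F
input #2, h=2, u=7: outcomes B1=F, B2=S, B3=F, B4=F, B6=T
input #3, h=9, u=3: outcomes B1=T, B1=F, B2=S, B2=E, B3=F, B4=F, B6=F, B7=T
input #4, h=-1, u=9: outcomes B1=F, B2=S, B3=F, B4=F, B6=T
input #5, h=7, u=8: outcomes B1=F, B2=S, B3=T, B3=F, B4=F, B6=F, B7=F
input #6, h=2, u=8: outcomes B1=F, B2=S, B3=F, B4=F, B6=T
union over the pool: B1=T, B1=F, B2=S, B2=E, B3=T, B3=F, B4=T, B4=F, B5=F, B6=T, B6=F, B7=T, B7=F
uncovered (1 of 14): B5=T
Answer: 1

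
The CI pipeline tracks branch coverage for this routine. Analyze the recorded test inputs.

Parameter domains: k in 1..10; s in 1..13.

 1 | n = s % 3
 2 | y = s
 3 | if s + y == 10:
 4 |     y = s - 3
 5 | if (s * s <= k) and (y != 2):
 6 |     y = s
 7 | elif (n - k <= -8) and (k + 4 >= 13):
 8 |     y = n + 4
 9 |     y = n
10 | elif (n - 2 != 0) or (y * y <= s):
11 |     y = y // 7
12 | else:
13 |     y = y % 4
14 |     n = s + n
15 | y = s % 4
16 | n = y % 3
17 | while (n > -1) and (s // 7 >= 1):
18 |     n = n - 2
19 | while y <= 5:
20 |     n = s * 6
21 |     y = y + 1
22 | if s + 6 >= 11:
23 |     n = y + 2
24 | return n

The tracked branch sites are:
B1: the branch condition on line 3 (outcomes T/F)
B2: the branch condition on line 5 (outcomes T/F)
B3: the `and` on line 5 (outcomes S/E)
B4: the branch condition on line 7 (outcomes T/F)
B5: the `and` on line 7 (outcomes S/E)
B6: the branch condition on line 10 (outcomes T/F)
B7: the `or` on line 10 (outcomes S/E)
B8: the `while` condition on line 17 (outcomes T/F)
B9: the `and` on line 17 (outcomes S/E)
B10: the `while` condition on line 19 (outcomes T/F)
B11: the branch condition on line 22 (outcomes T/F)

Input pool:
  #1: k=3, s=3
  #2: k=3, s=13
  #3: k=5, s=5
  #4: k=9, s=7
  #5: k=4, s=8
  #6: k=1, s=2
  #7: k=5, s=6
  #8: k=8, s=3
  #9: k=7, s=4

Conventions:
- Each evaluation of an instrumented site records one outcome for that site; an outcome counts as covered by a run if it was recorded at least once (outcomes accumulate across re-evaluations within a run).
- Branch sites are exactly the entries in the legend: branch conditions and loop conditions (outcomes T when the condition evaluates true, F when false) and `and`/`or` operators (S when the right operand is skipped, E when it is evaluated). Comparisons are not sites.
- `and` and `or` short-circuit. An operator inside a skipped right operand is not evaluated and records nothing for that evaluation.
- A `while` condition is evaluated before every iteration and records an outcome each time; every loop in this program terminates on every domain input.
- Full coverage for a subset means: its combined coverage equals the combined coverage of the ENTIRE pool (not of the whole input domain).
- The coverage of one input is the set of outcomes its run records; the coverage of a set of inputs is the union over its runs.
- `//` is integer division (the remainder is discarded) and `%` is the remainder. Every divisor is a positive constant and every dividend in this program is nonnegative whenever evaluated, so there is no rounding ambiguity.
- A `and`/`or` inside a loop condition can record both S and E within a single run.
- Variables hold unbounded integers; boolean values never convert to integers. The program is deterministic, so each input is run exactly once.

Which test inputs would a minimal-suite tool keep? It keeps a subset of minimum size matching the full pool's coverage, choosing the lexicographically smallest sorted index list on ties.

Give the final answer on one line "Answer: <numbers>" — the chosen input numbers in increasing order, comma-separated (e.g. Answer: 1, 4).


#1 (k=3, s=3) -> B1->F, B3->S, B2->F, B5->S, B4->F, B7->S, B6->T, B9->E, B8->F, B10->T, B10->T, B10->T, B10->F, B11->F; covered: B1=F, B2=F, B3=S, B4=F, B5=S, B6=T, B7=S, B8=F, B9=E, B10=T, B10=F, B11=F
#2 (k=3, s=13) -> B1->F, B3->S, B2->F, B5->S, B4->F, B7->S, B6->T, B9->E, B8->T, B9->S, B8->F, B10->T, B10->T, B10->T, ...; covered: B1=F, B2=F, B3=S, B4=F, B5=S, B6=T, B7=S, B8=T, B8=F, B9=S, B9=E, B10=T, B10=F, B11=T
#3 (k=5, s=5) -> B1->T, B3->S, B2->F, B5->S, B4->F, B7->E, B6->T, B9->E, B8->F, B10->T, B10->T, B10->T, B10->T, B10->T, ...; covered: B1=T, B2=F, B3=S, B4=F, B5=S, B6=T, B7=E, B8=F, B9=E, B10=T, B10=F, B11=T
#4 (k=9, s=7) -> B1->F, B3->S, B2->F, B5->E, B4->T, B9->E, B8->T, B9->S, B8->F, B10->T, B10->T, B10->T, B10->F, B11->T; covered: B1=F, B2=F, B3=S, B4=T, B5=E, B8=T, B8=F, B9=S, B9=E, B10=T, B10=F, B11=T
#5 (k=4, s=8) -> B1->F, B3->S, B2->F, B5->S, B4->F, B7->E, B6->F, B9->E, B8->T, B9->S, B8->F, B10->T, B10->T, B10->T, ...; covered: B1=F, B2=F, B3=S, B4=F, B5=S, B6=F, B7=E, B8=T, B8=F, B9=S, B9=E, B10=T, B10=F, B11=T
#6 (k=1, s=2) -> B1->F, B3->S, B2->F, B5->S, B4->F, B7->E, B6->F, B9->E, B8->F, B10->T, B10->T, B10->T, B10->T, B10->F, ...; covered: B1=F, B2=F, B3=S, B4=F, B5=S, B6=F, B7=E, B8=F, B9=E, B10=T, B10=F, B11=F
#7 (k=5, s=6) -> B1->F, B3->S, B2->F, B5->S, B4->F, B7->S, B6->T, B9->E, B8->F, B10->T, B10->T, B10->T, B10->T, B10->F, ...; covered: B1=F, B2=F, B3=S, B4=F, B5=S, B6=T, B7=S, B8=F, B9=E, B10=T, B10=F, B11=T
#8 (k=8, s=3) -> B1->F, B3->S, B2->F, B5->E, B4->F, B7->S, B6->T, B9->E, B8->F, B10->T, B10->T, B10->T, B10->F, B11->F; covered: B1=F, B2=F, B3=S, B4=F, B5=E, B6=T, B7=S, B8=F, B9=E, B10=T, B10=F, B11=F
#9 (k=7, s=4) -> B1->F, B3->S, B2->F, B5->S, B4->F, B7->S, B6->T, B9->E, B8->F, B10->T, B10->T, B10->T, B10->T, B10->T, ...; covered: B1=F, B2=F, B3=S, B4=F, B5=S, B6=T, B7=S, B8=F, B9=E, B10=T, B10=F, B11=F
pool-wide coverage (20 outcomes): B1=T, B1=F, B2=F, B3=S, B4=T, B4=F, B5=S, B5=E, B6=T, B6=F, B7=S, B7=E, B8=T, B8=F, B9=S, B9=E, B10=T, B10=F, B11=T, B11=F
every size-1 subset falls short of the 20 outcomes (best: 14/20)
every size-2 subset falls short of the 20 outcomes (best: 18/20)
every size-3 subset falls short of the 20 outcomes (best: 19/20)
inputs {1, 3, 4, 5} (size 4) cover everything; no size-4 subset with a lexicographically smaller index list covers all 20
Answer: 1, 3, 4, 5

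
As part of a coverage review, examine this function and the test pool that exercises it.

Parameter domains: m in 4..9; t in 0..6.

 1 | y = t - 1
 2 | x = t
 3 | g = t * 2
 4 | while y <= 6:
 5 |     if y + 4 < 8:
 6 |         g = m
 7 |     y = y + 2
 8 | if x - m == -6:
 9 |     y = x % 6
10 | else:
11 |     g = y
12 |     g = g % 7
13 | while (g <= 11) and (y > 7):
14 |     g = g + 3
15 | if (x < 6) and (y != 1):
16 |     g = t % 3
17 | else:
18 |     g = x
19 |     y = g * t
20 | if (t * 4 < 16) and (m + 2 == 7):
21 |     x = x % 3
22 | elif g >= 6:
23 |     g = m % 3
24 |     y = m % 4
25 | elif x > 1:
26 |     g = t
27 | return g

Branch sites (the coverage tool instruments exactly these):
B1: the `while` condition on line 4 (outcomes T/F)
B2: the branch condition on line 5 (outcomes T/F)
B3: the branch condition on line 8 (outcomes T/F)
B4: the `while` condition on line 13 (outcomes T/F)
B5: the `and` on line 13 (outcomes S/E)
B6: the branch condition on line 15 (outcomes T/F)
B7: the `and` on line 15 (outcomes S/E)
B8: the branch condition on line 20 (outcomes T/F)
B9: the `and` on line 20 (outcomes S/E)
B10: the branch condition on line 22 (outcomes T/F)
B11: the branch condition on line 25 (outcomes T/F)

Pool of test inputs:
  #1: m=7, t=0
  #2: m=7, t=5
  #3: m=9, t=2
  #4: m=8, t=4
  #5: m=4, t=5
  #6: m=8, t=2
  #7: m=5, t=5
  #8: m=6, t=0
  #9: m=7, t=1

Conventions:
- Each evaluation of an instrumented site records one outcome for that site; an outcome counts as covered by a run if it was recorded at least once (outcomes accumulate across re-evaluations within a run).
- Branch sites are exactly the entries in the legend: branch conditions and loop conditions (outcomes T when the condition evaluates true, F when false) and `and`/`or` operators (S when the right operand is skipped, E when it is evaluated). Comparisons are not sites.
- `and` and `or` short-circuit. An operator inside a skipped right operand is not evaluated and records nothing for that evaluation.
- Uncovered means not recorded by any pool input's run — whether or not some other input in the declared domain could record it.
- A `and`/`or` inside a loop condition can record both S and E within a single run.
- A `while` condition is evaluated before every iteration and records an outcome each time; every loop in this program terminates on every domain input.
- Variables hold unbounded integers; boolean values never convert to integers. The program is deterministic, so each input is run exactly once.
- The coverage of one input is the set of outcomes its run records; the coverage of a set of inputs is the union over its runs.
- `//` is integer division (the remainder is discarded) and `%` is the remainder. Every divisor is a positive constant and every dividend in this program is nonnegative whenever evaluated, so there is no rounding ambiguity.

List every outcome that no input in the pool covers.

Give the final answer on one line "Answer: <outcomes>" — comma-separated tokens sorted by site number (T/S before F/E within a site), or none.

input #1, m=7, t=0: events B1->T, B2->T, B1->T, B2->T, B1->T, B2->T, B1->T, B2->F, B1->F, B3->F, B5->E, B4->F, B7->E, B6->T, ...; outcomes B1=T, B1=F, B2=T, B2=F, B3=F, B4=F, B5=E, B6=T, B7=E, B8=F, B9=E, B10=F, B11=F
input #2, m=7, t=5: events B1->T, B2->F, B1->T, B2->F, B1->F, B3->F, B5->E, B4->T, B5->E, B4->T, B5->E, B4->T, B5->E, B4->T, ...; outcomes B1=T, B1=F, B2=F, B3=F, B4=T, B4=F, B5=S, B5=E, B6=T, B7=E, B8=F, B9=S, B10=F, B11=T
input #3, m=9, t=2: events B1->T, B2->T, B1->T, B2->T, B1->T, B2->F, B1->F, B3->F, B5->E, B4->F, B7->E, B6->T, B9->E, B8->F, ...; outcomes B1=T, B1=F, B2=T, B2=F, B3=F, B4=F, B5=E, B6=T, B7=E, B8=F, B9=E, B10=F, B11=T
input #4, m=8, t=4: events B1->T, B2->T, B1->T, B2->F, B1->F, B3->F, B5->E, B4->F, B7->E, B6->T, B9->S, B8->F, B10->F, B11->T; outcomes B1=T, B1=F, B2=T, B2=F, B3=F, B4=F, B5=E, B6=T, B7=E, B8=F, B9=S, B10=F, B11=T
input #5, m=4, t=5: events B1->T, B2->F, B1->T, B2->F, B1->F, B3->F, B5->E, B4->T, B5->E, B4->T, B5->E, B4->T, B5->E, B4->T, ...; outcomes B1=T, B1=F, B2=F, B3=F, B4=T, B4=F, B5=S, B5=E, B6=T, B7=E, B8=F, B9=S, B10=F, B11=T
input #6, m=8, t=2: events B1->T, B2->T, B1->T, B2->T, B1->T, B2->F, B1->F, B3->T, B5->E, B4->F, B7->E, B6->T, B9->E, B8->F, ...; outcomes B1=T, B1=F, B2=T, B2=F, B3=T, B4=F, B5=E, B6=T, B7=E, B8=F, B9=E, B10=F, B11=T
input #7, m=5, t=5: events B1->T, B2->F, B1->T, B2->F, B1->F, B3->F, B5->E, B4->T, B5->E, B4->T, B5->E, B4->T, B5->E, B4->T, ...; outcomes B1=T, B1=F, B2=F, B3=F, B4=T, B4=F, B5=S, B5=E, B6=T, B7=E, B8=F, B9=S, B10=F, B11=T
input #8, m=6, t=0: events B1->T, B2->T, B1->T, B2->T, B1->T, B2->T, B1->T, B2->F, B1->F, B3->T, B5->E, B4->F, B7->E, B6->T, ...; outcomes B1=T, B1=F, B2=T, B2=F, B3=T, B4=F, B5=E, B6=T, B7=E, B8=F, B9=E, B10=F, B11=F
input #9, m=7, t=1: events B1->T, B2->T, B1->T, B2->T, B1->T, B2->F, B1->T, B2->F, B1->F, B3->T, B5->E, B4->F, B7->E, B6->F, ...; outcomes B1=T, B1=F, B2=T, B2=F, B3=T, B4=F, B5=E, B6=F, B7=E, B8=F, B9=E, B10=F, B11=F
union over the pool: B1=T, B1=F, B2=T, B2=F, B3=T, B3=F, B4=T, B4=F, B5=S, B5=E, B6=T, B6=F, B7=E, B8=F, B9=S, B9=E, B10=F, B11=T, B11=F
uncovered (3 of 22): B7=S, B8=T, B10=T

Answer: B7=S, B8=T, B10=T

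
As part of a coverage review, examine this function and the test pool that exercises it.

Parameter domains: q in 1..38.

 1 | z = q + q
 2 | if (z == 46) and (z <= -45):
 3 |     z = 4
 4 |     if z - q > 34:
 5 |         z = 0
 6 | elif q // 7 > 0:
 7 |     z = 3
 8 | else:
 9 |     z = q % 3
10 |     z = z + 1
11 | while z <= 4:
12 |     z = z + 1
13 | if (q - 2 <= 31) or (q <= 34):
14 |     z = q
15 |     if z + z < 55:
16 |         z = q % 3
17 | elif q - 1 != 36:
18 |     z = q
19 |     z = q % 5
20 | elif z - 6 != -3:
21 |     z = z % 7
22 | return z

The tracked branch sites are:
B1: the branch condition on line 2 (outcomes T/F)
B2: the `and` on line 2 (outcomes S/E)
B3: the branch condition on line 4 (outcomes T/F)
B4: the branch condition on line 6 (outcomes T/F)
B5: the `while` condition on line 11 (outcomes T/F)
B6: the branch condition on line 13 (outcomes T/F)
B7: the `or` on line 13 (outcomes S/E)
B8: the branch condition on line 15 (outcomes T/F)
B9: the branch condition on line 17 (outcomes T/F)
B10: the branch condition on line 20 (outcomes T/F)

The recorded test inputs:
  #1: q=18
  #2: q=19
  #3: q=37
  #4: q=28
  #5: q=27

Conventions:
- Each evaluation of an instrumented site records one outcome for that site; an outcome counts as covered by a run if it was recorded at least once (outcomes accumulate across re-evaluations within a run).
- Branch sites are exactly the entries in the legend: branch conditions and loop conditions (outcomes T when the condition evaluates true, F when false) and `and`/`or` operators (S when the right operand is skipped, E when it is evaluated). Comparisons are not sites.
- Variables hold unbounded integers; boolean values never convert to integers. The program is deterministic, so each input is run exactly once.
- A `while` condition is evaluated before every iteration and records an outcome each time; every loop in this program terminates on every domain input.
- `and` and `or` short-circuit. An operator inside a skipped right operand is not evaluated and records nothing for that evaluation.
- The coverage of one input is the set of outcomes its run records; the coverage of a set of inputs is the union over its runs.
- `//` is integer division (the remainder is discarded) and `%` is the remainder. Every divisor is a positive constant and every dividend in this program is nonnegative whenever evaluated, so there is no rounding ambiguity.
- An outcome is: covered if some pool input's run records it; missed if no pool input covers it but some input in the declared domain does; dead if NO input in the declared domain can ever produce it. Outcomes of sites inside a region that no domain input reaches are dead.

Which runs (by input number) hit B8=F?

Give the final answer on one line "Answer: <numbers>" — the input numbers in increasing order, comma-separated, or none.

input #1 (q=18): misses B8=F
input #2 (q=19): misses B8=F
input #3 (q=37): misses B8=F
input #4 (q=28): covers B8=F
input #5 (q=27): misses B8=F

Answer: 4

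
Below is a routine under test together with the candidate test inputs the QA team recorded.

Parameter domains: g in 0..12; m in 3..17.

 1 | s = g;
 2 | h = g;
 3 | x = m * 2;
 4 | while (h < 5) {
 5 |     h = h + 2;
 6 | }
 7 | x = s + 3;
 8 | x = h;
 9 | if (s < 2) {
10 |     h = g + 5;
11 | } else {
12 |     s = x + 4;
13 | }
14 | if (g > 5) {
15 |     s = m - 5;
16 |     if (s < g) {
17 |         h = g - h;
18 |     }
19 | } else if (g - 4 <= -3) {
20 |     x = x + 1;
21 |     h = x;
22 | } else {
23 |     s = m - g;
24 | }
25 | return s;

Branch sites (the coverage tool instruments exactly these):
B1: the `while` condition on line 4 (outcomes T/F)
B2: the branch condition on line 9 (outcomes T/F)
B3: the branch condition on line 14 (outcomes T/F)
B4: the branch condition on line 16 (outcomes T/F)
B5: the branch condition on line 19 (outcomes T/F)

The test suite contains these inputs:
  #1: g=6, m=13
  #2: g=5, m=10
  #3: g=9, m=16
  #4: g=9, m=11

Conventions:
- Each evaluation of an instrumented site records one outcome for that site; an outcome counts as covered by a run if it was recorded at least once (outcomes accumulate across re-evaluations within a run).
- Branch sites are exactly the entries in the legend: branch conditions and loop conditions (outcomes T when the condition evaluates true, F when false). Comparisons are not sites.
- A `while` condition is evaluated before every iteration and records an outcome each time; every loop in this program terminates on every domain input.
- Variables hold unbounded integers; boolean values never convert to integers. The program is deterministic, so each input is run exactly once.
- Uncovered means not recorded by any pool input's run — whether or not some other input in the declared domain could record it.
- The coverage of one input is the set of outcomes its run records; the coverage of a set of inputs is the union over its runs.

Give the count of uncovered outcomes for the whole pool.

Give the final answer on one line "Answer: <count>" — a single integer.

input #1 (g=6, m=13): events B1->F, B2->F, B3->T, B4->F; covers B1=F, B2=F, B3=T, B4=F
input #2 (g=5, m=10): events B1->F, B2->F, B3->F, B5->F; covers B1=F, B2=F, B3=F, B5=F
input #3 (g=9, m=16): events B1->F, B2->F, B3->T, B4->F; covers B1=F, B2=F, B3=T, B4=F
input #4 (g=9, m=11): events B1->F, B2->F, B3->T, B4->T; covers B1=F, B2=F, B3=T, B4=T
union over the pool: B1=F, B2=F, B3=T, B3=F, B4=T, B4=F, B5=F
uncovered (3 of 10): B1=T, B2=T, B5=T

Answer: 3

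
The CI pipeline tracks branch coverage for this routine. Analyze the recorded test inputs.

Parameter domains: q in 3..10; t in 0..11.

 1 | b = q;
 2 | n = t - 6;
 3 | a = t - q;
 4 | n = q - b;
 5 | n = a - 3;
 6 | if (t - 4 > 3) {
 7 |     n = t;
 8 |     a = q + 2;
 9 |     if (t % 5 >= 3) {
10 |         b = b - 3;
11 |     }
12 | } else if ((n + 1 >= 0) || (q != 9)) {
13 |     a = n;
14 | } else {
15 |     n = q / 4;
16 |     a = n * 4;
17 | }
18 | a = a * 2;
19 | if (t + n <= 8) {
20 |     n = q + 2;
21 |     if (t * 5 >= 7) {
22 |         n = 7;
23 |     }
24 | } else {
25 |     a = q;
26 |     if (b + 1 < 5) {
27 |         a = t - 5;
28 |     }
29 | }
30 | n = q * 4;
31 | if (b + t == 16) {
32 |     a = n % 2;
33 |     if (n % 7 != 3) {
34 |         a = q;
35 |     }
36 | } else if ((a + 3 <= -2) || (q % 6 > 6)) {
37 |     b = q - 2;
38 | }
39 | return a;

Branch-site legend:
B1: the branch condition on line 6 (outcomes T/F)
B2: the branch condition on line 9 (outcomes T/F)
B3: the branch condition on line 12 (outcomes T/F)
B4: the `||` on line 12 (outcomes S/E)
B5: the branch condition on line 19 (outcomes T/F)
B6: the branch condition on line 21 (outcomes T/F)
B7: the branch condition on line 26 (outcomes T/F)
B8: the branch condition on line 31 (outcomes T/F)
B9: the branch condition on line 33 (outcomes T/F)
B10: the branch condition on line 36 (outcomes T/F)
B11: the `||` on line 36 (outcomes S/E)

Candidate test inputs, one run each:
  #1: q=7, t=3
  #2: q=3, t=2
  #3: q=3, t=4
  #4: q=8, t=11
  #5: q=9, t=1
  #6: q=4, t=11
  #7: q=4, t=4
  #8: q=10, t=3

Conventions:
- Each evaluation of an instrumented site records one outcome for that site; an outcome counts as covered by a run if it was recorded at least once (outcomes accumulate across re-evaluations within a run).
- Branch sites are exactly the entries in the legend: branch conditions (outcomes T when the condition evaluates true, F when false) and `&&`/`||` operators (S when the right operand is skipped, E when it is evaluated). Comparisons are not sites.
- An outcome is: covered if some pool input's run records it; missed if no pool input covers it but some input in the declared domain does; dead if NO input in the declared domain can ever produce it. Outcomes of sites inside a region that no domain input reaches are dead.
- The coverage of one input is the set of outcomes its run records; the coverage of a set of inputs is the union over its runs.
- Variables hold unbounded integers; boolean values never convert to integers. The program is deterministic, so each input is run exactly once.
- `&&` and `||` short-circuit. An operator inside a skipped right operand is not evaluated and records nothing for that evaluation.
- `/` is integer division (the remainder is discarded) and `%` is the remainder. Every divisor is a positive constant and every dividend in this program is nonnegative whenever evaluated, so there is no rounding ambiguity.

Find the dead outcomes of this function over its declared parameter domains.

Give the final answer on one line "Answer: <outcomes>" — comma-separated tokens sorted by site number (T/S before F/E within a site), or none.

exhaustive pass over the 96-input domain:
  reachable outcomes have witnesses, e.g. B1=T (e.g. q=3, t=8), B1=F (e.g. q=3, t=0), B2=T (e.g. q=3, t=8), B2=F (e.g. q=3, t=10)

Answer: none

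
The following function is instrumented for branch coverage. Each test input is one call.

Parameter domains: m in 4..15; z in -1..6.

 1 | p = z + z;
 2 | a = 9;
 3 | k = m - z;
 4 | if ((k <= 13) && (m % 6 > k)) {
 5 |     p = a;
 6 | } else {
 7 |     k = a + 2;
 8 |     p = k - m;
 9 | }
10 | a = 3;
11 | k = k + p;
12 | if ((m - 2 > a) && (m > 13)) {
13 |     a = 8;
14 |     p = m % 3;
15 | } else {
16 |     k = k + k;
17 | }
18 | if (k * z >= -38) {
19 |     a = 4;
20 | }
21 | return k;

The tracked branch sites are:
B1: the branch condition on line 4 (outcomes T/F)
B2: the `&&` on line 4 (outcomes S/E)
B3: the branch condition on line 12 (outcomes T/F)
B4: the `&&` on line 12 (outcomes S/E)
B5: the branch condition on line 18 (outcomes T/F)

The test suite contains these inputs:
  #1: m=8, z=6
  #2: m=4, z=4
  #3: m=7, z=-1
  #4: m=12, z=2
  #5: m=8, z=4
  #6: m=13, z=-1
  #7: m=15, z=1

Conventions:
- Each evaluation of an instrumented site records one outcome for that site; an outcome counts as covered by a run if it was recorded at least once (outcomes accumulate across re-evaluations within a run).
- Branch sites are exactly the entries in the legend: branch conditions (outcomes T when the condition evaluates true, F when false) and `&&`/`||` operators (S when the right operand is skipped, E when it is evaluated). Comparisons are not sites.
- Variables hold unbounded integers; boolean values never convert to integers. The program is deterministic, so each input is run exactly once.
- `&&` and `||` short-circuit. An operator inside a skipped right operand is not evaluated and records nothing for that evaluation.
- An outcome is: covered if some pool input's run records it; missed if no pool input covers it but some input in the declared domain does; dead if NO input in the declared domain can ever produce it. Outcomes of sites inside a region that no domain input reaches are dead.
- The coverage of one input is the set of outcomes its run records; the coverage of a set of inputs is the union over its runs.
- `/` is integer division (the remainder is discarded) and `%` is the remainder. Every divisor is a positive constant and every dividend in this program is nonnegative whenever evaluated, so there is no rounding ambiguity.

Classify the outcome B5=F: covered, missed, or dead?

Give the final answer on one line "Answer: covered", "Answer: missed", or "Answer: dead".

no pool input records B5=F
checking all 96 inputs in the declared domain: B5=F is never recorded -> dead

Answer: dead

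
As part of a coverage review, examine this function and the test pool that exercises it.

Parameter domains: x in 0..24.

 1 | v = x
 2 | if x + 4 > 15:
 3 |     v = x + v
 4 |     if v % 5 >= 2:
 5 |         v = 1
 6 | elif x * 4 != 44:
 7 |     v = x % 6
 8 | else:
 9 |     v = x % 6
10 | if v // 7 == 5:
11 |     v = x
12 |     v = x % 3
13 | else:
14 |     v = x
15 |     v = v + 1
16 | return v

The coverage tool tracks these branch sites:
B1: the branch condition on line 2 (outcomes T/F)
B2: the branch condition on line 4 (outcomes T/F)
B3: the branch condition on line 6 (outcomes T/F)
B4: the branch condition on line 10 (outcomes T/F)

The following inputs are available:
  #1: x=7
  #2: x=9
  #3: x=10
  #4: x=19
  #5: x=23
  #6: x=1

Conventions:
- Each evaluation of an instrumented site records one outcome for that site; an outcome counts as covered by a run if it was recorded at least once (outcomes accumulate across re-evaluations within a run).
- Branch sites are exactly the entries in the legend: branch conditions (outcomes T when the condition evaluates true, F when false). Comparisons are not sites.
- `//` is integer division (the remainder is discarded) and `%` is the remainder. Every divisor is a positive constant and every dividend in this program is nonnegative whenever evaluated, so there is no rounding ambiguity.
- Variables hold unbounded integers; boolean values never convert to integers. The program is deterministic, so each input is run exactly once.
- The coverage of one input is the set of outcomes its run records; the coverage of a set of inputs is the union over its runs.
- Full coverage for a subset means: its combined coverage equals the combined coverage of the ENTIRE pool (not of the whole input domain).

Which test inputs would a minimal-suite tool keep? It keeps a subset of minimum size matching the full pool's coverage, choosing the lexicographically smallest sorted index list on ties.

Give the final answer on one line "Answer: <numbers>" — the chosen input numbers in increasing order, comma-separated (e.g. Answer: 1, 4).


input #1, x=7: outcomes B1=F, B3=T, B4=F
input #2, x=9: outcomes B1=F, B3=T, B4=F
input #3, x=10: outcomes B1=F, B3=T, B4=F
input #4, x=19: outcomes B1=T, B2=T, B4=F
input #5, x=23: outcomes B1=T, B2=F, B4=F
input #6, x=1: outcomes B1=F, B3=T, B4=F
together the pool reaches 6 outcomes: B1=T, B1=F, B2=T, B2=F, B3=T, B4=F
checked all size-1 subsets: none covers 6 outcomes (max 3/6)
checked all size-2 subsets: none covers 6 outcomes (max 5/6)
inputs {1, 4, 5} (size 3) cover everything; no size-3 subset with a lexicographically smaller index list covers all 6
Answer: 1, 4, 5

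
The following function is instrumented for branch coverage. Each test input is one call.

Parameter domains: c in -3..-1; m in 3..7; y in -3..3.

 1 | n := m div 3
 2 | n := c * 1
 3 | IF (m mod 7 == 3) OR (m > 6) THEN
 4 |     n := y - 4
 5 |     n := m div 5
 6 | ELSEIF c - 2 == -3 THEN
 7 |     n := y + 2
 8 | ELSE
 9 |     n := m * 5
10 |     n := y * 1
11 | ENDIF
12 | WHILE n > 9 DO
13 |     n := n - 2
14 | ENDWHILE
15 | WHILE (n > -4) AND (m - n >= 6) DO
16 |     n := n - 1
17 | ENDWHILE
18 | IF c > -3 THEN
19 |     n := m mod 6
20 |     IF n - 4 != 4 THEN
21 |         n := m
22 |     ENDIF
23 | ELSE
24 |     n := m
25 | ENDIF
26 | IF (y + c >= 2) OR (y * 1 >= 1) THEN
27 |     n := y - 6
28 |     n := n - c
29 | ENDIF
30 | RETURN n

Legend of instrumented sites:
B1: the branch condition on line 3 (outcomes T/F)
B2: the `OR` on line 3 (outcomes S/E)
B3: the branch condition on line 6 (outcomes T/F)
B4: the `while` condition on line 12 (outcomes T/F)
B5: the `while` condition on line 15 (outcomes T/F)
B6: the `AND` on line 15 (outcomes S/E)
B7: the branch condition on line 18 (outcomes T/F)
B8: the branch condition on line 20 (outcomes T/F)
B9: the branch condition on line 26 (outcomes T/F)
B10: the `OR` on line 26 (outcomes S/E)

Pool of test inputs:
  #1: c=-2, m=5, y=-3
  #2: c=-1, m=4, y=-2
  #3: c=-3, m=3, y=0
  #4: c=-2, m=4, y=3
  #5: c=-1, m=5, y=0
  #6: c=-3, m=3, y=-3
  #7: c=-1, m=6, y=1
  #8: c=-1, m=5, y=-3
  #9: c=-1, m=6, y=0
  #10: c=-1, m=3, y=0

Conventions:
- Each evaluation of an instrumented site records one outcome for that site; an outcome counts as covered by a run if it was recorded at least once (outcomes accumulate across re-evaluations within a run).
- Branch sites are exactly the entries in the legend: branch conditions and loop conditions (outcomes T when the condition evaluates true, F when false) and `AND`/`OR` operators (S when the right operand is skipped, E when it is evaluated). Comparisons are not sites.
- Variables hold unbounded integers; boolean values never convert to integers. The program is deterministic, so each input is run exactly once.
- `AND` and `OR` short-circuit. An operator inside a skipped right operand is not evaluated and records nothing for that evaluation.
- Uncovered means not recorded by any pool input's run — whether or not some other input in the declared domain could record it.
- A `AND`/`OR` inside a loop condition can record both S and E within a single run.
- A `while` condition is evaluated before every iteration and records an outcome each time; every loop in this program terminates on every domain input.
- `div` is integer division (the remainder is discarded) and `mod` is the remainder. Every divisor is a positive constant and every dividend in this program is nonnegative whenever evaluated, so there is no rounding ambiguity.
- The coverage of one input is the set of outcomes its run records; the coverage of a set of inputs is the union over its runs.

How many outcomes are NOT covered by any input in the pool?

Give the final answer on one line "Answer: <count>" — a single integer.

test 1 (c=-2, m=5, y=-3) fires B2->E, B1->F, B3->F, B4->F, B6->E, B5->T, B6->S, B5->F, B7->T, B8->T, B10->E, B9->F; hits B1=F, B2=E, B3=F, B4=F, B5=T, B5=F, B6=S, B6=E, B7=T, B8=T, B9=F, B10=E
test 2 (c=-1, m=4, y=-2) fires B2->E, B1->F, B3->T, B4->F, B6->E, B5->F, B7->T, B8->T, B10->E, B9->F; hits B1=F, B2=E, B3=T, B4=F, B5=F, B6=E, B7=T, B8=T, B9=F, B10=E
test 3 (c=-3, m=3, y=0) fires B2->S, B1->T, B4->F, B6->E, B5->F, B7->F, B10->E, B9->F; hits B1=T, B2=S, B4=F, B5=F, B6=E, B7=F, B9=F, B10=E
test 4 (c=-2, m=4, y=3) fires B2->E, B1->F, B3->F, B4->F, B6->E, B5->F, B7->T, B8->T, B10->E, B9->T; hits B1=F, B2=E, B3=F, B4=F, B5=F, B6=E, B7=T, B8=T, B9=T, B10=E
test 5 (c=-1, m=5, y=0) fires B2->E, B1->F, B3->T, B4->F, B6->E, B5->F, B7->T, B8->T, B10->E, B9->F; hits B1=F, B2=E, B3=T, B4=F, B5=F, B6=E, B7=T, B8=T, B9=F, B10=E
test 6 (c=-3, m=3, y=-3) fires B2->S, B1->T, B4->F, B6->E, B5->F, B7->F, B10->E, B9->F; hits B1=T, B2=S, B4=F, B5=F, B6=E, B7=F, B9=F, B10=E
test 7 (c=-1, m=6, y=1) fires B2->E, B1->F, B3->T, B4->F, B6->E, B5->F, B7->T, B8->T, B10->E, B9->T; hits B1=F, B2=E, B3=T, B4=F, B5=F, B6=E, B7=T, B8=T, B9=T, B10=E
test 8 (c=-1, m=5, y=-3) fires B2->E, B1->F, B3->T, B4->F, B6->E, B5->T, B6->E, B5->T, B6->E, B5->T, B6->S, B5->F, B7->T, B8->T, ...; hits B1=F, B2=E, B3=T, B4=F, B5=T, B5=F, B6=S, B6=E, B7=T, B8=T, B9=F, B10=E
test 9 (c=-1, m=6, y=0) fires B2->E, B1->F, B3->T, B4->F, B6->E, B5->F, B7->T, B8->T, B10->E, B9->F; hits B1=F, B2=E, B3=T, B4=F, B5=F, B6=E, B7=T, B8=T, B9=F, B10=E
test 10 (c=-1, m=3, y=0) fires B2->S, B1->T, B4->F, B6->E, B5->F, B7->T, B8->T, B10->E, B9->F; hits B1=T, B2=S, B4=F, B5=F, B6=E, B7=T, B8=T, B9=F, B10=E
union over the pool: B1=T, B1=F, B2=S, B2=E, B3=T, B3=F, B4=F, B5=T, B5=F, B6=S, B6=E, B7=T, B7=F, B8=T, B9=T, B9=F, B10=E
uncovered (3 of 20): B4=T, B8=F, B10=S

Answer: 3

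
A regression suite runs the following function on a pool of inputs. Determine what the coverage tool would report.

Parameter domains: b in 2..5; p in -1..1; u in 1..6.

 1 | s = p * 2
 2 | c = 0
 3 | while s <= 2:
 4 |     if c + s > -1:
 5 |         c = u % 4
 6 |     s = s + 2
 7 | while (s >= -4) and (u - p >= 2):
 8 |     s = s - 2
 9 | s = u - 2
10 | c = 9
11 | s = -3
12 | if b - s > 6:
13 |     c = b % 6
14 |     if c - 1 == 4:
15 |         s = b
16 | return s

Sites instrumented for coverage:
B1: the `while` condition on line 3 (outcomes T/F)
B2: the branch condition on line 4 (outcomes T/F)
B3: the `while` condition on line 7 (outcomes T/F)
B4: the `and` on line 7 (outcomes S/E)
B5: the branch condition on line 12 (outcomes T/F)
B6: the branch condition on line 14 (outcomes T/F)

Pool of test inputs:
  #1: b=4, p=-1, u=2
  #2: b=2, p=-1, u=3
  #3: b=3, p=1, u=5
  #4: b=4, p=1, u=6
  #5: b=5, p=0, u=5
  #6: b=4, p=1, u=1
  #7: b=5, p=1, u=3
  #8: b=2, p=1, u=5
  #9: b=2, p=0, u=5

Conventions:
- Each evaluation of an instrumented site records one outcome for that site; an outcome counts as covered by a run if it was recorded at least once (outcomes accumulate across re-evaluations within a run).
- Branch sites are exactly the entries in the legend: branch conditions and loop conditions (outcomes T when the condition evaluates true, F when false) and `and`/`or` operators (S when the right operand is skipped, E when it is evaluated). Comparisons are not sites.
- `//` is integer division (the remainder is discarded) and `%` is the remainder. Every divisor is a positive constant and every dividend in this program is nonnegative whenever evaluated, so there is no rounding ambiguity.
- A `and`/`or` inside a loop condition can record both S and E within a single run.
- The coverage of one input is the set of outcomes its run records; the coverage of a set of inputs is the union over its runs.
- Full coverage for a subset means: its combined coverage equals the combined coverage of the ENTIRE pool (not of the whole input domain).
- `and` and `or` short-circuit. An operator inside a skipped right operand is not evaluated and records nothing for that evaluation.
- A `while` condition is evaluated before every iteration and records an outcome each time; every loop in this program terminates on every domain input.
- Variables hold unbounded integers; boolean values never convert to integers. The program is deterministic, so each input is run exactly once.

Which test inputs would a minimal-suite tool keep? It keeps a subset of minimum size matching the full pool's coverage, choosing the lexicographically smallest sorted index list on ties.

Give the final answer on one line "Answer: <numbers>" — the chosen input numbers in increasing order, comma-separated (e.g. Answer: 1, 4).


input #1 (b=4, p=-1, u=2): events B1->T, B2->F, B1->T, B2->T, B1->T, B2->T, B1->F, B4->E, B3->T, B4->E, B3->T, B4->E, B3->T, B4->E, ...; covers B1=T, B1=F, B2=T, B2=F, B3=T, B3=F, B4=S, B4=E, B5=T, B6=F
input #2 (b=2, p=-1, u=3): events B1->T, B2->F, B1->T, B2->T, B1->T, B2->T, B1->F, B4->E, B3->T, B4->E, B3->T, B4->E, B3->T, B4->E, ...; covers B1=T, B1=F, B2=T, B2=F, B3=T, B3=F, B4=S, B4=E, B5=F
input #3 (b=3, p=1, u=5): events B1->T, B2->T, B1->F, B4->E, B3->T, B4->E, B3->T, B4->E, B3->T, B4->E, B3->T, B4->E, B3->T, B4->S, ...; covers B1=T, B1=F, B2=T, B3=T, B3=F, B4=S, B4=E, B5=F
input #4 (b=4, p=1, u=6): events B1->T, B2->T, B1->F, B4->E, B3->T, B4->E, B3->T, B4->E, B3->T, B4->E, B3->T, B4->E, B3->T, B4->S, ...; covers B1=T, B1=F, B2=T, B3=T, B3=F, B4=S, B4=E, B5=T, B6=F
input #5 (b=5, p=0, u=5): events B1->T, B2->T, B1->T, B2->T, B1->F, B4->E, B3->T, B4->E, B3->T, B4->E, B3->T, B4->E, B3->T, B4->E, ...; covers B1=T, B1=F, B2=T, B3=T, B3=F, B4=S, B4=E, B5=T, B6=T
input #6 (b=4, p=1, u=1): events B1->T, B2->T, B1->F, B4->E, B3->F, B5->T, B6->F; covers B1=T, B1=F, B2=T, B3=F, B4=E, B5=T, B6=F
input #7 (b=5, p=1, u=3): events B1->T, B2->T, B1->F, B4->E, B3->T, B4->E, B3->T, B4->E, B3->T, B4->E, B3->T, B4->E, B3->T, B4->S, ...; covers B1=T, B1=F, B2=T, B3=T, B3=F, B4=S, B4=E, B5=T, B6=T
input #8 (b=2, p=1, u=5): events B1->T, B2->T, B1->F, B4->E, B3->T, B4->E, B3->T, B4->E, B3->T, B4->E, B3->T, B4->E, B3->T, B4->S, ...; covers B1=T, B1=F, B2=T, B3=T, B3=F, B4=S, B4=E, B5=F
input #9 (b=2, p=0, u=5): events B1->T, B2->T, B1->T, B2->T, B1->F, B4->E, B3->T, B4->E, B3->T, B4->E, B3->T, B4->E, B3->T, B4->E, ...; covers B1=T, B1=F, B2=T, B3=T, B3=F, B4=S, B4=E, B5=F
union over all inputs: B1=T, B1=F, B2=T, B2=F, B3=T, B3=F, B4=S, B4=E, B5=T, B5=F, B6=T, B6=F (12 outcomes)
no size-1 subset reaches all 12 outcomes (best union: 10/12)
no size-2 subset reaches all 12 outcomes (best union: 11/12)
inputs {1, 2, 5} (size 3) cover everything; no size-3 subset with a lexicographically smaller index list covers all 12
Answer: 1, 2, 5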